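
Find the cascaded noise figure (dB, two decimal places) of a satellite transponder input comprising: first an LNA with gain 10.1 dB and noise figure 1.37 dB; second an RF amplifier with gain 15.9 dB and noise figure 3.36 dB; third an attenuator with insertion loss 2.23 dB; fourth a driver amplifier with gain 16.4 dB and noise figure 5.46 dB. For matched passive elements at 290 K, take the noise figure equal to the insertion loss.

Convert to linear (a loss of L dB is a gain of −L dB): F_i = 10^(NF_i/10), G_i = 10^(G_i,dB/10)
  Stage 1: F_1 = 10^(1.37/10) = 1.371, G_1 = 10^(10.1/10) = 10.23
  Stage 2: F_2 = 10^(3.36/10) = 2.168, G_2 = 10^(15.9/10) = 38.90
  Stage 3: F_3 = 10^(2.23/10) = 1.671, G_3 = 10^(−2.23/10) = 0.5984
  Stage 4: F_4 = 10^(5.46/10) = 3.516, G_4 = 10^(16.4/10) = 43.65
Friis cascade:
  F = 1.371 + (2.168 − 1)/10.23 + (1.671 − 1)/398.1 + (3.516 − 1)/238.2 = 1.497
NF = 10 log₁₀(1.497) = 1.75 dB

1.75 dB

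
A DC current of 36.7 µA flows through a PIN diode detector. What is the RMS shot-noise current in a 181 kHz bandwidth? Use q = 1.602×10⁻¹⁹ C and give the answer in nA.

I_n = √(2qI·B)
2qI·B = 2 × 1.602×10⁻¹⁹ × 3.67×10⁻⁵ × 1.81×10⁵ = 2.13×10⁻¹⁸ A²
I_n = √(2.13×10⁻¹⁸) = 1.46×10⁻⁹ A = 1.46 nA

1.46 nA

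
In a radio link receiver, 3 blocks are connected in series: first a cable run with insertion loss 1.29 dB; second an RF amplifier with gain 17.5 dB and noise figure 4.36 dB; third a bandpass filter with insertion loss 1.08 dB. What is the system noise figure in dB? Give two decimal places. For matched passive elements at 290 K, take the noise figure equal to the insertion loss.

5.66 dB

Convert to linear (a loss of L dB is a gain of −L dB): F_i = 10^(NF_i/10), G_i = 10^(G_i,dB/10)
  Stage 1: F_1 = 10^(1.29/10) = 1.346, G_1 = 10^(−1.29/10) = 0.7430
  Stage 2: F_2 = 10^(4.36/10) = 2.729, G_2 = 10^(17.5/10) = 56.23
  Stage 3: F_3 = 10^(1.08/10) = 1.282, G_3 = 10^(−1.08/10) = 0.7798
Friis cascade:
  F = 1.346 + (2.729 − 1)/0.7430 + (1.282 − 1)/41.78 = 3.680
NF = 10 log₁₀(3.680) = 5.66 dB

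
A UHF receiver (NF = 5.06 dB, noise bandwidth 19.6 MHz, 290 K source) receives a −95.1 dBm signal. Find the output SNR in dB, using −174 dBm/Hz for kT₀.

0.9 dB

Noise floor: N = −174 + 10 log₁₀(B) + NF
10 log₁₀(1.96×10⁷) = 72.92 dB
N = −174 + 72.92 + 5.06 = −96.02 dBm
SNR = P_sig − N = −95.1 − (−96.02) = 0.92 dB → 0.9 dB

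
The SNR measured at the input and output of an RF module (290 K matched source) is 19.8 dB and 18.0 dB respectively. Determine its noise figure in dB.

1.8 dB

NF (dB) = SNR_in(dB) − SNR_out(dB) when the source is at T₀
NF = 19.8 − 18.0 = 1.8 dB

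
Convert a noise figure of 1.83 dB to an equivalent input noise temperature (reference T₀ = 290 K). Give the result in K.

F = 10^(1.83/10) = 1.52405
T_e = (F − 1)·T₀ = (1.52405 − 1) × 290 = 152 K

152 K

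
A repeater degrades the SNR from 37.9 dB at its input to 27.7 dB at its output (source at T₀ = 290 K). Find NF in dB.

NF (dB) = SNR_in(dB) − SNR_out(dB) when the source is at T₀
NF = 37.9 − 27.7 = 10.2 dB

10.2 dB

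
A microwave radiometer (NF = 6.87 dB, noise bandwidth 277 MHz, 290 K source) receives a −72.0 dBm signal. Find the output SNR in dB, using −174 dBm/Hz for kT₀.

10.7 dB

Noise floor: N = −174 + 10 log₁₀(B) + NF
10 log₁₀(2.77×10⁸) = 84.42 dB
N = −174 + 84.42 + 6.87 = −82.71 dBm
SNR = P_sig − N = −72.0 − (−82.71) = 10.71 dB → 10.7 dB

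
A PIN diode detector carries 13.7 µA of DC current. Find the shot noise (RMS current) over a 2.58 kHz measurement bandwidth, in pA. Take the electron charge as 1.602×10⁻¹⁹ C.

106 pA

I_n = √(2qI·B)
2qI·B = 2 × 1.602×10⁻¹⁹ × 1.37×10⁻⁵ × 2.58×10³ = 1.13×10⁻²⁰ A²
I_n = √(1.13×10⁻²⁰) = 1.06×10⁻¹⁰ A = 106 pA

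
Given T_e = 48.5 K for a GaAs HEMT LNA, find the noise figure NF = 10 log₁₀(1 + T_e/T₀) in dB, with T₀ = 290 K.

0.672 dB

F = 1 + T_e/T₀ = 1 + 48.5/290 = 1.16724
NF = 10 log₁₀(1.16724) = 0.672 dB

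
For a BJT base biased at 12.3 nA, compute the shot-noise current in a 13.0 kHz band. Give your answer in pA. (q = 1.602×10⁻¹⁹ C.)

I_n = √(2qI·B)
2qI·B = 2 × 1.602×10⁻¹⁹ × 1.23×10⁻⁸ × 1.30×10⁴ = 5.12×10⁻²³ A²
I_n = √(5.12×10⁻²³) = 7.16×10⁻¹² A = 7.16 pA

7.16 pA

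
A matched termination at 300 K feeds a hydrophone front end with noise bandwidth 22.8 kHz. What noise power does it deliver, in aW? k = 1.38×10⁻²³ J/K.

P_n = kTB = 1.38×10⁻²³ × 300 × 2.28×10⁴ = 9.44×10⁻¹⁷ W = 94.4 aW

94.4 aW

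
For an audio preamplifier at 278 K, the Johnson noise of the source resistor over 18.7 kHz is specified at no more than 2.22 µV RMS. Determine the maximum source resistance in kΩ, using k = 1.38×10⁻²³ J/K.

Johnson–Nyquist: V_n = √(4kTRB) ⇒ R = V_n² / (4kTB)
4kTB = 4 × 1.38×10⁻²³ × 278 × 1.87×10⁴ = 2.87×10⁻¹⁶
R = (2.22×10⁻⁶)² / 2.87×10⁻¹⁶ = 1.72×10⁴ Ω = 17.2 kΩ

17.2 kΩ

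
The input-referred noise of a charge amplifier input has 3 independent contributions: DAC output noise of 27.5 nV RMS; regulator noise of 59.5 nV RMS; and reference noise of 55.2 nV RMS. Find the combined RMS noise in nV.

Uncorrelated sources add in power (mean-square): V_tot = √(ΣV_i²)
V_tot = √[(2.75×10⁻⁸)² + (5.95×10⁻⁸)² + (5.52×10⁻⁸)²] = 8.57×10⁻⁸ V = 85.7 nV

85.7 nV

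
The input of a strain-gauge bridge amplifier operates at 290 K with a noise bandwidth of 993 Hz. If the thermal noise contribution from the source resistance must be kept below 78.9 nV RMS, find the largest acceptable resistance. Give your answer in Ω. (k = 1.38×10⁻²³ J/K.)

Johnson–Nyquist: V_n = √(4kTRB) ⇒ R = V_n² / (4kTB)
4kTB = 4 × 1.38×10⁻²³ × 290 × 9.93×10² = 1.59×10⁻¹⁷
R = (7.89×10⁻⁸)² / 1.59×10⁻¹⁷ = 3.92×10² Ω = 392 Ω

392 Ω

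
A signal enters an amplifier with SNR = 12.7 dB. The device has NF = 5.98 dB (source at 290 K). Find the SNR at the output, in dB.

6.72 dB

By definition F = SNR_in/SNR_out, so in dB: SNR_out = SNR_in − NF
SNR_out = 12.7 − 5.98 = 6.72 dB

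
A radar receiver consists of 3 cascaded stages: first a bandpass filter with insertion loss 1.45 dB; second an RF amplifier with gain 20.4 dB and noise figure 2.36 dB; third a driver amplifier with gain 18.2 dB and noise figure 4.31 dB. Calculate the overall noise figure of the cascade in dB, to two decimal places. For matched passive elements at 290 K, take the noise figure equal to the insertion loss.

3.85 dB

Convert to linear (a loss of L dB is a gain of −L dB): F_i = 10^(NF_i/10), G_i = 10^(G_i,dB/10)
  Stage 1: F_1 = 10^(1.45/10) = 1.396, G_1 = 10^(−1.45/10) = 0.7161
  Stage 2: F_2 = 10^(2.36/10) = 1.722, G_2 = 10^(20.4/10) = 109.6
  Stage 3: F_3 = 10^(4.31/10) = 2.698, G_3 = 10^(18.2/10) = 66.07
Friis cascade:
  F = 1.396 + (1.722 − 1)/0.7161 + (2.698 − 1)/78.52 = 2.426
NF = 10 log₁₀(2.426) = 3.85 dB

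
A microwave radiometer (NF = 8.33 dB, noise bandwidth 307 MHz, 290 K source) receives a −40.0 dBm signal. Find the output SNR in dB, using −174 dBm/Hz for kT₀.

40.8 dB

Noise floor: N = −174 + 10 log₁₀(B) + NF
10 log₁₀(3.07×10⁸) = 84.87 dB
N = −174 + 84.87 + 8.33 = −80.80 dBm
SNR = P_sig − N = −40.0 − (−80.80) = 40.80 dB → 40.8 dB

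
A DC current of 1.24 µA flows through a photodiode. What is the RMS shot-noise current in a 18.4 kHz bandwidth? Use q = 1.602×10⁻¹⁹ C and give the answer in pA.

I_n = √(2qI·B)
2qI·B = 2 × 1.602×10⁻¹⁹ × 1.24×10⁻⁶ × 1.84×10⁴ = 7.31×10⁻²¹ A²
I_n = √(7.31×10⁻²¹) = 8.55×10⁻¹¹ A = 85.5 pA

85.5 pA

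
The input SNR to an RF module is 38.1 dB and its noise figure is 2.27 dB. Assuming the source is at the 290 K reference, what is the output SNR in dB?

By definition F = SNR_in/SNR_out, so in dB: SNR_out = SNR_in − NF
SNR_out = 38.1 − 2.27 = 35.83 dB

35.83 dB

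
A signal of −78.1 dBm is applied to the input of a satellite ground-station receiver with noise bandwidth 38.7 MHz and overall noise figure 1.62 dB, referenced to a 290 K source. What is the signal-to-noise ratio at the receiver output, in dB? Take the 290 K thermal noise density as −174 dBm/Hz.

18.4 dB

Noise floor: N = −174 + 10 log₁₀(B) + NF
10 log₁₀(3.87×10⁷) = 75.88 dB
N = −174 + 75.88 + 1.62 = −96.50 dBm
SNR = P_sig − N = −78.1 − (−96.50) = 18.40 dB → 18.4 dB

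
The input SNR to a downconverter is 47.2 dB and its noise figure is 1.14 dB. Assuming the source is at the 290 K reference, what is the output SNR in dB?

46.06 dB

By definition F = SNR_in/SNR_out, so in dB: SNR_out = SNR_in − NF
SNR_out = 47.2 − 1.14 = 46.06 dB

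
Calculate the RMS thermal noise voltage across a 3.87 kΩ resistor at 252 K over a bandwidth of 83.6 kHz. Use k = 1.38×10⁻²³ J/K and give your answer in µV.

V_n = √(4kTRB)
4kTRB = 4 × 1.38×10⁻²³ × 252 × 3.87×10³ × 8.36×10⁴ = 4.50×10⁻¹² V²
V_n = √(4.50×10⁻¹²) = 2.12×10⁻⁶ V = 2.12 µV

2.12 µV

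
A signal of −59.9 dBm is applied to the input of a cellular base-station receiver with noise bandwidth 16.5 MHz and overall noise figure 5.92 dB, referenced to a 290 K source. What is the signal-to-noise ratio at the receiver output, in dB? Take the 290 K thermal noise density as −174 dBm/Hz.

Noise floor: N = −174 + 10 log₁₀(B) + NF
10 log₁₀(1.65×10⁷) = 72.17 dB
N = −174 + 72.17 + 5.92 = −95.91 dBm
SNR = P_sig − N = −59.9 − (−95.91) = 36.01 dB → 36.0 dB

36.0 dB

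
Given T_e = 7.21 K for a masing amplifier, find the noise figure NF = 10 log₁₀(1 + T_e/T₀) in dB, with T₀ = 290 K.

0.107 dB

F = 1 + T_e/T₀ = 1 + 7.21/290 = 1.02486
NF = 10 log₁₀(1.02486) = 0.107 dB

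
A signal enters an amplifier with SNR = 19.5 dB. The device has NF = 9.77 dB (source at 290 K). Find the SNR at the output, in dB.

9.73 dB

By definition F = SNR_in/SNR_out, so in dB: SNR_out = SNR_in − NF
SNR_out = 19.5 − 9.77 = 9.73 dB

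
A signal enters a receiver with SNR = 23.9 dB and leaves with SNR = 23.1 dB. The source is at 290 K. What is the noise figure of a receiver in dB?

NF (dB) = SNR_in(dB) − SNR_out(dB) when the source is at T₀
NF = 23.9 − 23.1 = 0.8 dB

0.8 dB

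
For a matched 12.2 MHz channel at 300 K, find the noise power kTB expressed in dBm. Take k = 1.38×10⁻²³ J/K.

P_n = kTB = 1.38×10⁻²³ × 300 × 1.22×10⁷ = 5.05×10⁻¹⁴ W
In dBm: 10 log₁₀(5.05×10⁻¹⁴ / 10⁻³) = −103.0 dBm

−103.0 dBm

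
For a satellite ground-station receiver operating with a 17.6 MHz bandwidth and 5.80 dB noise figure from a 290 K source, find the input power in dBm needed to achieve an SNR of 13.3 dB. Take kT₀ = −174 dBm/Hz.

Sensitivity = −174 + 10 log₁₀(B) + NF + SNR_min
= −174 + 72.46 + 5.80 + 13.3
= −82.44 dBm → −82.4 dBm

−82.4 dBm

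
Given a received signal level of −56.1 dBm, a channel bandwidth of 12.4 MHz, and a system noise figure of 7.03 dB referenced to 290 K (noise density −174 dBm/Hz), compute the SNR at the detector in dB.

Noise floor: N = −174 + 10 log₁₀(B) + NF
10 log₁₀(1.24×10⁷) = 70.93 dB
N = −174 + 70.93 + 7.03 = −96.04 dBm
SNR = P_sig − N = −56.1 − (−96.04) = 39.94 dB → 39.9 dB

39.9 dB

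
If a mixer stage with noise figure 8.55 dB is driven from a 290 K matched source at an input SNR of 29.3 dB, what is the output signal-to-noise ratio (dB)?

By definition F = SNR_in/SNR_out, so in dB: SNR_out = SNR_in − NF
SNR_out = 29.3 − 8.55 = 20.75 dB

20.75 dB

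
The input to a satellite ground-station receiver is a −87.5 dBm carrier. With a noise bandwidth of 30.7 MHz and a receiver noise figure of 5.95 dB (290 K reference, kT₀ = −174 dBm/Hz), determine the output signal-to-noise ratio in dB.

Noise floor: N = −174 + 10 log₁₀(B) + NF
10 log₁₀(3.07×10⁷) = 74.87 dB
N = −174 + 74.87 + 5.95 = −93.18 dBm
SNR = P_sig − N = −87.5 − (−93.18) = 5.68 dB → 5.7 dB

5.7 dB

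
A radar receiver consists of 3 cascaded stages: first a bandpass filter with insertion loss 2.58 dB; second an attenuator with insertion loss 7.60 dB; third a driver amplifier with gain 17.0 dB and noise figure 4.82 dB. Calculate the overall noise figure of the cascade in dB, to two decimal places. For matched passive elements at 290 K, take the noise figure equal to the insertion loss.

15.00 dB

Convert to linear (a loss of L dB is a gain of −L dB): F_i = 10^(NF_i/10), G_i = 10^(G_i,dB/10)
  Stage 1: F_1 = 10^(2.58/10) = 1.811, G_1 = 10^(−2.58/10) = 0.5521
  Stage 2: F_2 = 10^(7.60/10) = 5.754, G_2 = 10^(−7.60/10) = 0.1738
  Stage 3: F_3 = 10^(4.82/10) = 3.034, G_3 = 10^(17.0/10) = 50.12
Friis cascade:
  F = 1.811 + (5.754 − 1)/0.5521 + (3.034 − 1)/0.09594 = 31.62
NF = 10 log₁₀(31.62) = 15.00 dB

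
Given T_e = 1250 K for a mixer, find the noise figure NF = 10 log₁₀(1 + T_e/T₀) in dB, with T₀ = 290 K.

F = 1 + T_e/T₀ = 1 + 1250/290 = 5.31034
NF = 10 log₁₀(5.31034) = 7.25 dB

7.25 dB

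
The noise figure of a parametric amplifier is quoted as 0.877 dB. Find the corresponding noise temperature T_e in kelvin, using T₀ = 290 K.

F = 10^(0.877/10) = 1.22377
T_e = (F − 1)·T₀ = (1.22377 − 1) × 290 = 64.9 K

64.9 K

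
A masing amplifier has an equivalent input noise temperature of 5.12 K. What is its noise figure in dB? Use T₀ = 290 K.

0.076 dB

F = 1 + T_e/T₀ = 1 + 5.12/290 = 1.01766
NF = 10 log₁₀(1.01766) = 0.076 dB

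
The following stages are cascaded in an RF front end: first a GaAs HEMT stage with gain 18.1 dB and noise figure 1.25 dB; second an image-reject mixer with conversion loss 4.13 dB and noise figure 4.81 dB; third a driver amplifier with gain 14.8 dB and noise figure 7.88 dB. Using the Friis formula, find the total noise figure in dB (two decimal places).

1.96 dB

Convert to linear (a loss of L dB is a gain of −L dB): F_i = 10^(NF_i/10), G_i = 10^(G_i,dB/10)
  Stage 1: F_1 = 10^(1.25/10) = 1.334, G_1 = 10^(18.1/10) = 64.57
  Stage 2: F_2 = 10^(4.81/10) = 3.027, G_2 = 10^(−4.13/10) = 0.3864
  Stage 3: F_3 = 10^(7.88/10) = 6.138, G_3 = 10^(14.8/10) = 30.20
Friis cascade:
  F = 1.334 + (3.027 − 1)/64.57 + (6.138 − 1)/24.95 = 1.571
NF = 10 log₁₀(1.571) = 1.96 dB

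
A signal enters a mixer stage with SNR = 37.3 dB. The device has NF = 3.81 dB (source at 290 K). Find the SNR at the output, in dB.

33.49 dB

By definition F = SNR_in/SNR_out, so in dB: SNR_out = SNR_in − NF
SNR_out = 37.3 − 3.81 = 33.49 dB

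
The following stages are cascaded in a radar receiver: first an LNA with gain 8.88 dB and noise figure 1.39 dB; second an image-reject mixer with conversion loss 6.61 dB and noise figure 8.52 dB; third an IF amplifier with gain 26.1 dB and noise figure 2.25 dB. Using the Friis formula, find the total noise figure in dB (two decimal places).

4.10 dB

Convert to linear (a loss of L dB is a gain of −L dB): F_i = 10^(NF_i/10), G_i = 10^(G_i,dB/10)
  Stage 1: F_1 = 10^(1.39/10) = 1.377, G_1 = 10^(8.88/10) = 7.727
  Stage 2: F_2 = 10^(8.52/10) = 7.112, G_2 = 10^(−6.61/10) = 0.2183
  Stage 3: F_3 = 10^(2.25/10) = 1.679, G_3 = 10^(26.1/10) = 407.4
Friis cascade:
  F = 1.377 + (7.112 − 1)/7.727 + (1.679 − 1)/1.687 = 2.571
NF = 10 log₁₀(2.571) = 4.10 dB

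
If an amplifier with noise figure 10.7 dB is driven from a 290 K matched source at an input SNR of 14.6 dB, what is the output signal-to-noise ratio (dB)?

By definition F = SNR_in/SNR_out, so in dB: SNR_out = SNR_in − NF
SNR_out = 14.6 − 10.7 = 3.9 dB

3.9 dB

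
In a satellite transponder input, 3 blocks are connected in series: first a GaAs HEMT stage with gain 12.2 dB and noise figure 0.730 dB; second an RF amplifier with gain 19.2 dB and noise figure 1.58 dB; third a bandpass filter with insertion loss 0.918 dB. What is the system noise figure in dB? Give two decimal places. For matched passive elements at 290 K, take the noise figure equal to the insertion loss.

Convert to linear (a loss of L dB is a gain of −L dB): F_i = 10^(NF_i/10), G_i = 10^(G_i,dB/10)
  Stage 1: F_1 = 10^(0.730/10) = 1.183, G_1 = 10^(12.2/10) = 16.60
  Stage 2: F_2 = 10^(1.58/10) = 1.439, G_2 = 10^(19.2/10) = 83.18
  Stage 3: F_3 = 10^(0.918/10) = 1.235, G_3 = 10^(−0.918/10) = 0.8095
Friis cascade:
  F = 1.183 + (1.439 − 1)/16.60 + (1.235 − 1)/1380 = 1.210
NF = 10 log₁₀(1.210) = 0.83 dB

0.83 dB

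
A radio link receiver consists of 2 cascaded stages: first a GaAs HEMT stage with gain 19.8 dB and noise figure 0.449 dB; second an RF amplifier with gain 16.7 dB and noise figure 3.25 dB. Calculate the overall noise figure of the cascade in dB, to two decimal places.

0.49 dB

Convert to linear (a loss of L dB is a gain of −L dB): F_i = 10^(NF_i/10), G_i = 10^(G_i,dB/10)
  Stage 1: F_1 = 10^(0.449/10) = 1.109, G_1 = 10^(19.8/10) = 95.50
  Stage 2: F_2 = 10^(3.25/10) = 2.113, G_2 = 10^(16.7/10) = 46.77
Friis cascade:
  F = 1.109 + (2.113 − 1)/95.50 = 1.121
NF = 10 log₁₀(1.121) = 0.49 dB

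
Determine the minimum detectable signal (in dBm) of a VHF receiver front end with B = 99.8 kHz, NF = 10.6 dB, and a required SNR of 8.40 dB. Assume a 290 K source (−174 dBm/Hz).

Sensitivity = −174 + 10 log₁₀(B) + NF + SNR_min
= −174 + 49.99 + 10.6 + 8.40
= −105.01 dBm → −105.0 dBm

−105.0 dBm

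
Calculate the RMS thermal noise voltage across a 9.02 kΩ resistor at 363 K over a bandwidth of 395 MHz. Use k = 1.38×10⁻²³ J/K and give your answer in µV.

V_n = √(4kTRB)
4kTRB = 4 × 1.38×10⁻²³ × 363 × 9.02×10³ × 3.95×10⁸ = 7.14×10⁻⁸ V²
V_n = √(7.14×10⁻⁸) = 2.67×10⁻⁴ V = 267 µV

267 µV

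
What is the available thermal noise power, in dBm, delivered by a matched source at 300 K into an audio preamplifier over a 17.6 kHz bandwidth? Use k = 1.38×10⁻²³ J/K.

−131.4 dBm

P_n = kTB = 1.38×10⁻²³ × 300 × 1.76×10⁴ = 7.29×10⁻¹⁷ W
In dBm: 10 log₁₀(7.29×10⁻¹⁷ / 10⁻³) = −131.4 dBm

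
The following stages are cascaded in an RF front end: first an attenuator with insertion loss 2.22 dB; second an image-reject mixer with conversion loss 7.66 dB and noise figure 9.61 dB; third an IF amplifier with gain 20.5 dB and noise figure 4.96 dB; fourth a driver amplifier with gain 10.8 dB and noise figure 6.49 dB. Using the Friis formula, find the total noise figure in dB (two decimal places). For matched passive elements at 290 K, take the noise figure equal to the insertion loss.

15.60 dB

Convert to linear (a loss of L dB is a gain of −L dB): F_i = 10^(NF_i/10), G_i = 10^(G_i,dB/10)
  Stage 1: F_1 = 10^(2.22/10) = 1.667, G_1 = 10^(−2.22/10) = 0.5998
  Stage 2: F_2 = 10^(9.61/10) = 9.141, G_2 = 10^(−7.66/10) = 0.1714
  Stage 3: F_3 = 10^(4.96/10) = 3.133, G_3 = 10^(20.5/10) = 112.2
  Stage 4: F_4 = 10^(6.49/10) = 4.457, G_4 = 10^(10.8/10) = 12.02
Friis cascade:
  F = 1.667 + (9.141 − 1)/0.5998 + (3.133 − 1)/0.1028 + (4.457 − 1)/11.53 = 36.29
NF = 10 log₁₀(36.29) = 15.60 dB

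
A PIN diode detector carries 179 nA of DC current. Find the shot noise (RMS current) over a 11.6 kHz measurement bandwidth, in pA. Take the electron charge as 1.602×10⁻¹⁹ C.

I_n = √(2qI·B)
2qI·B = 2 × 1.602×10⁻¹⁹ × 1.79×10⁻⁷ × 1.16×10⁴ = 6.65×10⁻²² A²
I_n = √(6.65×10⁻²²) = 2.58×10⁻¹¹ A = 25.8 pA

25.8 pA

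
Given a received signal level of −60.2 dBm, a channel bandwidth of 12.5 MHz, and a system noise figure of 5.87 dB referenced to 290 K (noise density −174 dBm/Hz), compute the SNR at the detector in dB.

37.0 dB

Noise floor: N = −174 + 10 log₁₀(B) + NF
10 log₁₀(1.25×10⁷) = 70.97 dB
N = −174 + 70.97 + 5.87 = −97.16 dBm
SNR = P_sig − N = −60.2 − (−97.16) = 36.96 dB → 37.0 dB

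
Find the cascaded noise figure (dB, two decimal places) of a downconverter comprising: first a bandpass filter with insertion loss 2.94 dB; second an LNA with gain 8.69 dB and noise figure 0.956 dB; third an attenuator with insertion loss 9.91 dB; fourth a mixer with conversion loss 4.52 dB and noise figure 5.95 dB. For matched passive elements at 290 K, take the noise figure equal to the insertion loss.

Convert to linear (a loss of L dB is a gain of −L dB): F_i = 10^(NF_i/10), G_i = 10^(G_i,dB/10)
  Stage 1: F_1 = 10^(2.94/10) = 1.968, G_1 = 10^(−2.94/10) = 0.5082
  Stage 2: F_2 = 10^(0.956/10) = 1.246, G_2 = 10^(8.69/10) = 7.396
  Stage 3: F_3 = 10^(9.91/10) = 9.795, G_3 = 10^(−9.91/10) = 0.1021
  Stage 4: F_4 = 10^(5.95/10) = 3.936, G_4 = 10^(−4.52/10) = 0.3532
Friis cascade:
  F = 1.968 + (1.246 − 1)/0.5082 + (9.795 − 1)/3.758 + (3.936 − 1)/0.3837 = 12.44
NF = 10 log₁₀(12.44) = 10.95 dB

10.95 dB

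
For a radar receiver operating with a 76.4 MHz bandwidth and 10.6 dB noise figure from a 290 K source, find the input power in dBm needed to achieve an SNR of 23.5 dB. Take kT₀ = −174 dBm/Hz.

−61.1 dBm

Sensitivity = −174 + 10 log₁₀(B) + NF + SNR_min
= −174 + 78.83 + 10.6 + 23.5
= −61.07 dBm → −61.1 dBm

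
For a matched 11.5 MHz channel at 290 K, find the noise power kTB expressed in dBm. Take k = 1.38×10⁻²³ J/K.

−103.4 dBm

P_n = kTB = 1.38×10⁻²³ × 290 × 1.15×10⁷ = 4.60×10⁻¹⁴ W
In dBm: 10 log₁₀(4.60×10⁻¹⁴ / 10⁻³) = −103.4 dBm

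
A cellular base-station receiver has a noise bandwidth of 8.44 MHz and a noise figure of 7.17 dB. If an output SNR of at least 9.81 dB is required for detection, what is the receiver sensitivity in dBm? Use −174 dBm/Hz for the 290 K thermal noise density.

−87.8 dBm

Sensitivity = −174 + 10 log₁₀(B) + NF + SNR_min
= −174 + 69.26 + 7.17 + 9.81
= −87.76 dBm → −87.8 dBm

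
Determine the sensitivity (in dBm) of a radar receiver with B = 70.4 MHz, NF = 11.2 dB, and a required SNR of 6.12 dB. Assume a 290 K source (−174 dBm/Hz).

Sensitivity = −174 + 10 log₁₀(B) + NF + SNR_min
= −174 + 78.48 + 11.2 + 6.12
= −78.20 dBm → −78.2 dBm

−78.2 dBm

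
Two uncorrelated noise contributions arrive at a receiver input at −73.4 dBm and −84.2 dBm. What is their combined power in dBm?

−73.1 dBm

Convert to linear, add, convert back:
P₁ = 4.57×10⁻¹¹ W, P₂ = 3.80×10⁻¹² W
P_tot = 4.95×10⁻¹¹ W → 10 log₁₀(P_tot / 10⁻³) = −73.1 dBm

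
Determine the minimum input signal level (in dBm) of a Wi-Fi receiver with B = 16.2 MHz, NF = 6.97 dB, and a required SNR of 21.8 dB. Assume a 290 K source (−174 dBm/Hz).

−73.1 dBm

Sensitivity = −174 + 10 log₁₀(B) + NF + SNR_min
= −174 + 72.1 + 6.97 + 21.8
= −73.13 dBm → −73.1 dBm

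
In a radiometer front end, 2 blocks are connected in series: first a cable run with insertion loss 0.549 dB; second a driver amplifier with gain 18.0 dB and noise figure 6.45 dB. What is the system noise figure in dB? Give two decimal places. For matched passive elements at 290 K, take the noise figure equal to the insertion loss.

Convert to linear (a loss of L dB is a gain of −L dB): F_i = 10^(NF_i/10), G_i = 10^(G_i,dB/10)
  Stage 1: F_1 = 10^(0.549/10) = 1.135, G_1 = 10^(−0.549/10) = 0.8813
  Stage 2: F_2 = 10^(6.45/10) = 4.416, G_2 = 10^(18.0/10) = 63.10
Friis cascade:
  F = 1.135 + (4.416 − 1)/0.8813 = 5.011
NF = 10 log₁₀(5.011) = 7.00 dB

7.00 dB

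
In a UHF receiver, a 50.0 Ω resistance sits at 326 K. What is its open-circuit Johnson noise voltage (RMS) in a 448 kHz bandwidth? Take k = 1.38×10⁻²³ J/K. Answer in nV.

635 nV

V_n = √(4kTRB)
4kTRB = 4 × 1.38×10⁻²³ × 326 × 5.00×10¹ × 4.48×10⁵ = 4.03×10⁻¹³ V²
V_n = √(4.03×10⁻¹³) = 6.35×10⁻⁷ V = 635 nV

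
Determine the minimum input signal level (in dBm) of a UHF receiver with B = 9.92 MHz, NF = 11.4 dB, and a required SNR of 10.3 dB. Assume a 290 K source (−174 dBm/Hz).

−82.3 dBm

Sensitivity = −174 + 10 log₁₀(B) + NF + SNR_min
= −174 + 69.97 + 11.4 + 10.3
= −82.33 dBm → −82.3 dBm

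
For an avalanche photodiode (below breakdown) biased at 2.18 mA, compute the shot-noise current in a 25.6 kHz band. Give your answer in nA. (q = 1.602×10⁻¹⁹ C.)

I_n = √(2qI·B)
2qI·B = 2 × 1.602×10⁻¹⁹ × 2.18×10⁻³ × 2.56×10⁴ = 1.79×10⁻¹⁷ A²
I_n = √(1.79×10⁻¹⁷) = 4.23×10⁻⁹ A = 4.23 nA

4.23 nA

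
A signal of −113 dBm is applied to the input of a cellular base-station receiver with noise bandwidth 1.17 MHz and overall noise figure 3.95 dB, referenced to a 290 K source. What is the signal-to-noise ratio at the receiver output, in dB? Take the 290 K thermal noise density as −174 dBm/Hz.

−3.6 dB

Noise floor: N = −174 + 10 log₁₀(B) + NF
10 log₁₀(1.17×10⁶) = 60.68 dB
N = −174 + 60.68 + 3.95 = −109.37 dBm
SNR = P_sig − N = −113 − (−109.37) = −3.63 dB → −3.6 dB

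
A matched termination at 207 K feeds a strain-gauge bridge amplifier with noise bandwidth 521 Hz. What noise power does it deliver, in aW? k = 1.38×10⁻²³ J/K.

1.49 aW

P_n = kTB = 1.38×10⁻²³ × 207 × 5.21×10² = 1.49×10⁻¹⁸ W = 1.49 aW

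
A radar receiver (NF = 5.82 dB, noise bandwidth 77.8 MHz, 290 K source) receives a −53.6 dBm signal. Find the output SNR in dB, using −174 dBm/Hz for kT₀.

35.7 dB

Noise floor: N = −174 + 10 log₁₀(B) + NF
10 log₁₀(7.78×10⁷) = 78.91 dB
N = −174 + 78.91 + 5.82 = −89.27 dBm
SNR = P_sig − N = −53.6 − (−89.27) = 35.67 dB → 35.7 dB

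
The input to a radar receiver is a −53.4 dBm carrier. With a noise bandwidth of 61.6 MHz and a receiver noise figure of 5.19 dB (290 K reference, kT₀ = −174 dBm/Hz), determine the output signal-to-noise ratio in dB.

37.5 dB

Noise floor: N = −174 + 10 log₁₀(B) + NF
10 log₁₀(6.16×10⁷) = 77.9 dB
N = −174 + 77.9 + 5.19 = −90.91 dBm
SNR = P_sig − N = −53.4 − (−90.91) = 37.51 dB → 37.5 dB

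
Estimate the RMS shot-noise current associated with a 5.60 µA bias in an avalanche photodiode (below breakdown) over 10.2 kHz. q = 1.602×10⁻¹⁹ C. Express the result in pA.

135 pA

I_n = √(2qI·B)
2qI·B = 2 × 1.602×10⁻¹⁹ × 5.60×10⁻⁶ × 1.02×10⁴ = 1.83×10⁻²⁰ A²
I_n = √(1.83×10⁻²⁰) = 1.35×10⁻¹⁰ A = 135 pA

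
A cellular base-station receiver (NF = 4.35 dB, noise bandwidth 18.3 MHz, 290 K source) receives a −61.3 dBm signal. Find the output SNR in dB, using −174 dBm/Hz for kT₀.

Noise floor: N = −174 + 10 log₁₀(B) + NF
10 log₁₀(1.83×10⁷) = 72.62 dB
N = −174 + 72.62 + 4.35 = −97.03 dBm
SNR = P_sig − N = −61.3 − (−97.03) = 35.73 dB → 35.7 dB

35.7 dB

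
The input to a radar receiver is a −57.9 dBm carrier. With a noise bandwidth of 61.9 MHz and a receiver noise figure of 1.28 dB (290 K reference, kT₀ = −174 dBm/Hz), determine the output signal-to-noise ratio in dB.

Noise floor: N = −174 + 10 log₁₀(B) + NF
10 log₁₀(6.19×10⁷) = 77.92 dB
N = −174 + 77.92 + 1.28 = −94.80 dBm
SNR = P_sig − N = −57.9 − (−94.80) = 36.90 dB → 36.9 dB

36.9 dB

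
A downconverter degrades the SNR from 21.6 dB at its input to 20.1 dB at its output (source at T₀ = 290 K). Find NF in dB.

1.5 dB

NF (dB) = SNR_in(dB) − SNR_out(dB) when the source is at T₀
NF = 21.6 − 20.1 = 1.5 dB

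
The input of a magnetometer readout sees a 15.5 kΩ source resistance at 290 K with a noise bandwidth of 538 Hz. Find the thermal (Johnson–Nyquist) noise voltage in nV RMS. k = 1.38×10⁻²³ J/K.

365 nV

V_n = √(4kTRB)
4kTRB = 4 × 1.38×10⁻²³ × 290 × 1.55×10⁴ × 5.38×10² = 1.33×10⁻¹³ V²
V_n = √(1.33×10⁻¹³) = 3.65×10⁻⁷ V = 365 nV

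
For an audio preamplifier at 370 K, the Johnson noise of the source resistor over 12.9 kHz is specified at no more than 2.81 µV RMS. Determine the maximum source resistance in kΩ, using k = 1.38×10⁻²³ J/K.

30.0 kΩ

Johnson–Nyquist: V_n = √(4kTRB) ⇒ R = V_n² / (4kTB)
4kTB = 4 × 1.38×10⁻²³ × 370 × 1.29×10⁴ = 2.63×10⁻¹⁶
R = (2.81×10⁻⁶)² / 2.63×10⁻¹⁶ = 3.00×10⁴ Ω = 30.0 kΩ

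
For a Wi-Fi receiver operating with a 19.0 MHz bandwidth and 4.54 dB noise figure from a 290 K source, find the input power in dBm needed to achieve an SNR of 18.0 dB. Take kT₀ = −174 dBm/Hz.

Sensitivity = −174 + 10 log₁₀(B) + NF + SNR_min
= −174 + 72.79 + 4.54 + 18.0
= −78.67 dBm → −78.7 dBm

−78.7 dBm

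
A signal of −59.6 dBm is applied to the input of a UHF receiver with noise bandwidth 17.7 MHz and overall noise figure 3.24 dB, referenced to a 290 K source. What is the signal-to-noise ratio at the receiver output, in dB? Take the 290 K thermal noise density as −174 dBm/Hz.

38.7 dB

Noise floor: N = −174 + 10 log₁₀(B) + NF
10 log₁₀(1.77×10⁷) = 72.48 dB
N = −174 + 72.48 + 3.24 = −98.28 dBm
SNR = P_sig − N = −59.6 − (−98.28) = 38.68 dB → 38.7 dB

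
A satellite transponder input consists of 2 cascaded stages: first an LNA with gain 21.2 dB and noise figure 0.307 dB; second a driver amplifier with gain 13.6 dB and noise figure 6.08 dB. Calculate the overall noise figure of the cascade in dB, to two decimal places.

0.40 dB

Convert to linear (a loss of L dB is a gain of −L dB): F_i = 10^(NF_i/10), G_i = 10^(G_i,dB/10)
  Stage 1: F_1 = 10^(0.307/10) = 1.073, G_1 = 10^(21.2/10) = 131.8
  Stage 2: F_2 = 10^(6.08/10) = 4.055, G_2 = 10^(13.6/10) = 22.91
Friis cascade:
  F = 1.073 + (4.055 − 1)/131.8 = 1.096
NF = 10 log₁₀(1.096) = 0.40 dB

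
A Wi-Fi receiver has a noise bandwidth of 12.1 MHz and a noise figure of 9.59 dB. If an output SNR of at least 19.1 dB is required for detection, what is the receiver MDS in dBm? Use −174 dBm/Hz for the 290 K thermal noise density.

Sensitivity = −174 + 10 log₁₀(B) + NF + SNR_min
= −174 + 70.83 + 9.59 + 19.1
= −74.48 dBm → −74.5 dBm

−74.5 dBm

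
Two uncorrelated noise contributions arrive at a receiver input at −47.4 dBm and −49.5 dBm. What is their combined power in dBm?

−45.3 dBm

Convert to linear, add, convert back:
P₁ = 1.82×10⁻⁸ W, P₂ = 1.12×10⁻⁸ W
P_tot = 2.94×10⁻⁸ W → 10 log₁₀(P_tot / 10⁻³) = −45.3 dBm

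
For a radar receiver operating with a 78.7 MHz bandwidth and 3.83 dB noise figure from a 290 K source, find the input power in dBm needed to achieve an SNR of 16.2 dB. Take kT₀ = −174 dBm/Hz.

−75.0 dBm

Sensitivity = −174 + 10 log₁₀(B) + NF + SNR_min
= −174 + 78.96 + 3.83 + 16.2
= −75.01 dBm → −75.0 dBm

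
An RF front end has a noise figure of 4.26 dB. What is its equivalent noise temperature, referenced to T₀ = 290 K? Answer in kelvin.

F = 10^(4.26/10) = 2.66686
T_e = (F − 1)·T₀ = (2.66686 − 1) × 290 = 483 K

483 K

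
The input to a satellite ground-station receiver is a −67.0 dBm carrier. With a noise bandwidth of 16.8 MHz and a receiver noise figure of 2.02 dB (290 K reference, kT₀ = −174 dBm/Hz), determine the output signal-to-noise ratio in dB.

Noise floor: N = −174 + 10 log₁₀(B) + NF
10 log₁₀(1.68×10⁷) = 72.25 dB
N = −174 + 72.25 + 2.02 = −99.73 dBm
SNR = P_sig − N = −67.0 − (−99.73) = 32.73 dB → 32.7 dB

32.7 dB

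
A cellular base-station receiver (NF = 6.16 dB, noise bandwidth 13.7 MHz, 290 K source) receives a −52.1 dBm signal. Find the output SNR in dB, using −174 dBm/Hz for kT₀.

Noise floor: N = −174 + 10 log₁₀(B) + NF
10 log₁₀(1.37×10⁷) = 71.37 dB
N = −174 + 71.37 + 6.16 = −96.47 dBm
SNR = P_sig − N = −52.1 − (−96.47) = 44.37 dB → 44.4 dB

44.4 dB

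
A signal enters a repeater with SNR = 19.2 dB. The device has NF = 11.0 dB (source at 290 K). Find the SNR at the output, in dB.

8.2 dB

By definition F = SNR_in/SNR_out, so in dB: SNR_out = SNR_in − NF
SNR_out = 19.2 − 11.0 = 8.2 dB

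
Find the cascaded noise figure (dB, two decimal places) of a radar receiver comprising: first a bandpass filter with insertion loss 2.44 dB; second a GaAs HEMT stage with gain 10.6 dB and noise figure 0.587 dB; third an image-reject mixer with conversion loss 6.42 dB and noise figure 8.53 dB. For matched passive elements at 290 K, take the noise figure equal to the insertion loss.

Convert to linear (a loss of L dB is a gain of −L dB): F_i = 10^(NF_i/10), G_i = 10^(G_i,dB/10)
  Stage 1: F_1 = 10^(2.44/10) = 1.754, G_1 = 10^(−2.44/10) = 0.5702
  Stage 2: F_2 = 10^(0.587/10) = 1.145, G_2 = 10^(10.6/10) = 11.48
  Stage 3: F_3 = 10^(8.53/10) = 7.129, G_3 = 10^(−6.42/10) = 0.2280
Friis cascade:
  F = 1.754 + (1.145 − 1)/0.5702 + (7.129 − 1)/6.546 = 2.944
NF = 10 log₁₀(2.944) = 4.69 dB

4.69 dB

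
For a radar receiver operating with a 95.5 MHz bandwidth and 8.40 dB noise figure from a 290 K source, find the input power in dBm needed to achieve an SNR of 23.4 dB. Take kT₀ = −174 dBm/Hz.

−62.4 dBm

Sensitivity = −174 + 10 log₁₀(B) + NF + SNR_min
= −174 + 79.8 + 8.40 + 23.4
= −62.40 dBm → −62.4 dBm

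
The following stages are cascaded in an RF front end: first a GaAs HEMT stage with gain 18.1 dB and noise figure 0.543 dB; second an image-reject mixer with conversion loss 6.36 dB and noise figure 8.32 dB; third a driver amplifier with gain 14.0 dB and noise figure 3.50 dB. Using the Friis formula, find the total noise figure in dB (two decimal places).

Convert to linear (a loss of L dB is a gain of −L dB): F_i = 10^(NF_i/10), G_i = 10^(G_i,dB/10)
  Stage 1: F_1 = 10^(0.543/10) = 1.133, G_1 = 10^(18.1/10) = 64.57
  Stage 2: F_2 = 10^(8.32/10) = 6.792, G_2 = 10^(−6.36/10) = 0.2312
  Stage 3: F_3 = 10^(3.50/10) = 2.239, G_3 = 10^(14.0/10) = 25.12
Friis cascade:
  F = 1.133 + (6.792 − 1)/64.57 + (2.239 − 1)/14.93 = 1.306
NF = 10 log₁₀(1.306) = 1.16 dB

1.16 dB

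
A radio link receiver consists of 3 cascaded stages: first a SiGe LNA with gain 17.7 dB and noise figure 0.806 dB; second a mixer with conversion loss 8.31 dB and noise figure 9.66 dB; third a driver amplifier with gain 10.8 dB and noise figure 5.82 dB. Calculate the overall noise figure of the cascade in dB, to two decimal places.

2.22 dB

Convert to linear (a loss of L dB is a gain of −L dB): F_i = 10^(NF_i/10), G_i = 10^(G_i,dB/10)
  Stage 1: F_1 = 10^(0.806/10) = 1.204, G_1 = 10^(17.7/10) = 58.88
  Stage 2: F_2 = 10^(9.66/10) = 9.247, G_2 = 10^(−8.31/10) = 0.1476
  Stage 3: F_3 = 10^(5.82/10) = 3.819, G_3 = 10^(10.8/10) = 12.02
Friis cascade:
  F = 1.204 + (9.247 − 1)/58.88 + (3.819 − 1)/8.690 = 1.668
NF = 10 log₁₀(1.668) = 2.22 dB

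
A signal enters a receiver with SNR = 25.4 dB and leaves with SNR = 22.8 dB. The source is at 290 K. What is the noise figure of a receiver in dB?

NF (dB) = SNR_in(dB) − SNR_out(dB) when the source is at T₀
NF = 25.4 − 22.8 = 2.6 dB

2.6 dB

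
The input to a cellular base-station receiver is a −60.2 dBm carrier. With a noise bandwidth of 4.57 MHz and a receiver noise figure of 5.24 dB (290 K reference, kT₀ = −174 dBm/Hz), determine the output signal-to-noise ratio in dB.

Noise floor: N = −174 + 10 log₁₀(B) + NF
10 log₁₀(4.57×10⁶) = 66.6 dB
N = −174 + 66.6 + 5.24 = −102.16 dBm
SNR = P_sig − N = −60.2 − (−102.16) = 41.96 dB → 42.0 dB

42.0 dB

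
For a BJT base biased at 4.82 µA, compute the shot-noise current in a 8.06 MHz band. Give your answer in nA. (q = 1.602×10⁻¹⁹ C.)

3.53 nA

I_n = √(2qI·B)
2qI·B = 2 × 1.602×10⁻¹⁹ × 4.82×10⁻⁶ × 8.06×10⁶ = 1.24×10⁻¹⁷ A²
I_n = √(1.24×10⁻¹⁷) = 3.53×10⁻⁹ A = 3.53 nA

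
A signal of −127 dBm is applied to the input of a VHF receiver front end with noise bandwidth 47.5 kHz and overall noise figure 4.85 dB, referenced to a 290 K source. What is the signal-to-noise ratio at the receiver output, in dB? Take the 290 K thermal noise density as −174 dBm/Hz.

Noise floor: N = −174 + 10 log₁₀(B) + NF
10 log₁₀(4.75×10⁴) = 46.77 dB
N = −174 + 46.77 + 4.85 = −122.38 dBm
SNR = P_sig − N = −127 − (−122.38) = −4.62 dB → −4.6 dB

−4.6 dB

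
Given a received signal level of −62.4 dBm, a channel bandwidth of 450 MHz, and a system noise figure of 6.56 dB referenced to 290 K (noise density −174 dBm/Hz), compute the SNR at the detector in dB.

18.5 dB

Noise floor: N = −174 + 10 log₁₀(B) + NF
10 log₁₀(4.50×10⁸) = 86.53 dB
N = −174 + 86.53 + 6.56 = −80.91 dBm
SNR = P_sig − N = −62.4 − (−80.91) = 18.51 dB → 18.5 dB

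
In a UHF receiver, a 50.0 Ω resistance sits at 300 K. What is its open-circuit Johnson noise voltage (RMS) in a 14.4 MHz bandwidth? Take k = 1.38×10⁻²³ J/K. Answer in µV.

V_n = √(4kTRB)
4kTRB = 4 × 1.38×10⁻²³ × 300 × 5.00×10¹ × 1.44×10⁷ = 1.19×10⁻¹¹ V²
V_n = √(1.19×10⁻¹¹) = 3.45×10⁻⁶ V = 3.45 µV

3.45 µV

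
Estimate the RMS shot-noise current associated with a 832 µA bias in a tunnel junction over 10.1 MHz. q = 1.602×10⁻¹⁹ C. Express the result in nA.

I_n = √(2qI·B)
2qI·B = 2 × 1.602×10⁻¹⁹ × 8.32×10⁻⁴ × 1.01×10⁷ = 2.69×10⁻¹⁵ A²
I_n = √(2.69×10⁻¹⁵) = 5.19×10⁻⁸ A = 51.9 nA

51.9 nA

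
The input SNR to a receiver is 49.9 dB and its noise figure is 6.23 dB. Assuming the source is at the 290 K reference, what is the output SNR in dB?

43.67 dB

By definition F = SNR_in/SNR_out, so in dB: SNR_out = SNR_in − NF
SNR_out = 49.9 − 6.23 = 43.67 dB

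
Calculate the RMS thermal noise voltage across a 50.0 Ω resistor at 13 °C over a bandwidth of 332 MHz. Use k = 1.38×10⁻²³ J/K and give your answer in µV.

16.2 µV

T = 13 °C + 273.15 = 286.15 K
V_n = √(4kTRB)
4kTRB = 4 × 1.38×10⁻²³ × 286.15 × 5.00×10¹ × 3.32×10⁸ = 2.62×10⁻¹⁰ V²
V_n = √(2.62×10⁻¹⁰) = 1.62×10⁻⁵ V = 16.2 µV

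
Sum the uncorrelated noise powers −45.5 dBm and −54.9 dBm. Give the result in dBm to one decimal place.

−45.0 dBm

Convert to linear, add, convert back:
P₁ = 2.82×10⁻⁸ W, P₂ = 3.24×10⁻⁹ W
P_tot = 3.14×10⁻⁸ W → 10 log₁₀(P_tot / 10⁻³) = −45.0 dBm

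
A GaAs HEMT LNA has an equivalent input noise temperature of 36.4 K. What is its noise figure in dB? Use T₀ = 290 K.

0.514 dB

F = 1 + T_e/T₀ = 1 + 36.4/290 = 1.12552
NF = 10 log₁₀(1.12552) = 0.514 dB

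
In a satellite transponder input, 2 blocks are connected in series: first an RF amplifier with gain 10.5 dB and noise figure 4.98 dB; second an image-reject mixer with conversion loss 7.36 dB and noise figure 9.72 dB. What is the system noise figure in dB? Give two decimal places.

Convert to linear (a loss of L dB is a gain of −L dB): F_i = 10^(NF_i/10), G_i = 10^(G_i,dB/10)
  Stage 1: F_1 = 10^(4.98/10) = 3.148, G_1 = 10^(10.5/10) = 11.22
  Stage 2: F_2 = 10^(9.72/10) = 9.376, G_2 = 10^(−7.36/10) = 0.1837
Friis cascade:
  F = 3.148 + (9.376 − 1)/11.22 = 3.894
NF = 10 log₁₀(3.894) = 5.90 dB

5.90 dB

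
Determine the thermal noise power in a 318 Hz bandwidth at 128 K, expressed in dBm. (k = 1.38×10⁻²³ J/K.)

P_n = kTB = 1.38×10⁻²³ × 128 × 3.18×10² = 5.62×10⁻¹⁹ W
In dBm: 10 log₁₀(5.62×10⁻¹⁹ / 10⁻³) = −152.5 dBm

−152.5 dBm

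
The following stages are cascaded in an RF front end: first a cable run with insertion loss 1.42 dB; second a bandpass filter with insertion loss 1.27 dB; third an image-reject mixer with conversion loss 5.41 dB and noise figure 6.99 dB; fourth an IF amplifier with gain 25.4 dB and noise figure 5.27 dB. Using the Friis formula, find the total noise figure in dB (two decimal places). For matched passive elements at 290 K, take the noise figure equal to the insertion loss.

Convert to linear (a loss of L dB is a gain of −L dB): F_i = 10^(NF_i/10), G_i = 10^(G_i,dB/10)
  Stage 1: F_1 = 10^(1.42/10) = 1.387, G_1 = 10^(−1.42/10) = 0.7211
  Stage 2: F_2 = 10^(1.27/10) = 1.340, G_2 = 10^(−1.27/10) = 0.7464
  Stage 3: F_3 = 10^(6.99/10) = 5.000, G_3 = 10^(−5.41/10) = 0.2877
  Stage 4: F_4 = 10^(5.27/10) = 3.365, G_4 = 10^(25.4/10) = 346.7
Friis cascade:
  F = 1.387 + (1.340 − 1)/0.7211 + (5.000 − 1)/0.5383 + (3.365 − 1)/0.1549 = 24.56
NF = 10 log₁₀(24.56) = 13.90 dB

13.90 dB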